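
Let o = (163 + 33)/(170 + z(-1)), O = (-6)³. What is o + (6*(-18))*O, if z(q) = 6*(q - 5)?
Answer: 1563074/67 ≈ 23329.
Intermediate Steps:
O = -216
z(q) = -30 + 6*q (z(q) = 6*(-5 + q) = -30 + 6*q)
o = 98/67 (o = (163 + 33)/(170 + (-30 + 6*(-1))) = 196/(170 + (-30 - 6)) = 196/(170 - 36) = 196/134 = 196*(1/134) = 98/67 ≈ 1.4627)
o + (6*(-18))*O = 98/67 + (6*(-18))*(-216) = 98/67 - 108*(-216) = 98/67 + 23328 = 1563074/67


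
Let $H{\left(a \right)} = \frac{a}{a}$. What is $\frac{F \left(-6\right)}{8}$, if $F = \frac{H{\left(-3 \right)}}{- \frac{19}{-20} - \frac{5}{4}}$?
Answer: $\frac{5}{2} \approx 2.5$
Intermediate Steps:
$H{\left(a \right)} = 1$
$F = - \frac{10}{3}$ ($F = 1 \frac{1}{- \frac{19}{-20} - \frac{5}{4}} = 1 \frac{1}{\left(-19\right) \left(- \frac{1}{20}\right) - \frac{5}{4}} = 1 \frac{1}{\frac{19}{20} - \frac{5}{4}} = 1 \frac{1}{- \frac{3}{10}} = 1 \left(- \frac{10}{3}\right) = - \frac{10}{3} \approx -3.3333$)
$\frac{F \left(-6\right)}{8} = \frac{\left(- \frac{10}{3}\right) \left(-6\right)}{8} = 20 \cdot \frac{1}{8} = \frac{5}{2}$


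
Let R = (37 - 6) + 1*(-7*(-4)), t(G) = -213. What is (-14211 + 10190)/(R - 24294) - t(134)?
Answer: 5166076/24235 ≈ 213.17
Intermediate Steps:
R = 59 (R = 31 + 1*28 = 31 + 28 = 59)
(-14211 + 10190)/(R - 24294) - t(134) = (-14211 + 10190)/(59 - 24294) - 1*(-213) = -4021/(-24235) + 213 = -4021*(-1/24235) + 213 = 4021/24235 + 213 = 5166076/24235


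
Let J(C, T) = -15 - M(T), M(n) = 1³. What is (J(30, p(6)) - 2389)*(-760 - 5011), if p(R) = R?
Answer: 13879255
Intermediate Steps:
M(n) = 1
J(C, T) = -16 (J(C, T) = -15 - 1*1 = -15 - 1 = -16)
(J(30, p(6)) - 2389)*(-760 - 5011) = (-16 - 2389)*(-760 - 5011) = -2405*(-5771) = 13879255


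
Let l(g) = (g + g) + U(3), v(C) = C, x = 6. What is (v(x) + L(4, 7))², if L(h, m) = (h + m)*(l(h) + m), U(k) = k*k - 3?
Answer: 56169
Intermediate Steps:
U(k) = -3 + k² (U(k) = k² - 3 = -3 + k²)
l(g) = 6 + 2*g (l(g) = (g + g) + (-3 + 3²) = 2*g + (-3 + 9) = 2*g + 6 = 6 + 2*g)
L(h, m) = (h + m)*(6 + m + 2*h) (L(h, m) = (h + m)*((6 + 2*h) + m) = (h + m)*(6 + m + 2*h))
(v(x) + L(4, 7))² = (6 + (7² + 4*7 + 2*4*(3 + 4) + 2*7*(3 + 4)))² = (6 + (49 + 28 + 2*4*7 + 2*7*7))² = (6 + (49 + 28 + 56 + 98))² = (6 + 231)² = 237² = 56169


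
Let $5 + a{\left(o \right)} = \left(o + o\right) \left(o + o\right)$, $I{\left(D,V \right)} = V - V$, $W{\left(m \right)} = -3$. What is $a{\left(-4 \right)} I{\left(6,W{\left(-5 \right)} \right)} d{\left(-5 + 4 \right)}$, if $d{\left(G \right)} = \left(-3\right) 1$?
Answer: $0$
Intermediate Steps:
$d{\left(G \right)} = -3$
$I{\left(D,V \right)} = 0$
$a{\left(o \right)} = -5 + 4 o^{2}$ ($a{\left(o \right)} = -5 + \left(o + o\right) \left(o + o\right) = -5 + 2 o 2 o = -5 + 4 o^{2}$)
$a{\left(-4 \right)} I{\left(6,W{\left(-5 \right)} \right)} d{\left(-5 + 4 \right)} = \left(-5 + 4 \left(-4\right)^{2}\right) 0 \left(-3\right) = \left(-5 + 4 \cdot 16\right) 0 \left(-3\right) = \left(-5 + 64\right) 0 \left(-3\right) = 59 \cdot 0 \left(-3\right) = 0 \left(-3\right) = 0$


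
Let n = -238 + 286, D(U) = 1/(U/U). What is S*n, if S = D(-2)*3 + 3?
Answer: 288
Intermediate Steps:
D(U) = 1 (D(U) = 1/1 = 1)
n = 48
S = 6 (S = 1*3 + 3 = 3 + 3 = 6)
S*n = 6*48 = 288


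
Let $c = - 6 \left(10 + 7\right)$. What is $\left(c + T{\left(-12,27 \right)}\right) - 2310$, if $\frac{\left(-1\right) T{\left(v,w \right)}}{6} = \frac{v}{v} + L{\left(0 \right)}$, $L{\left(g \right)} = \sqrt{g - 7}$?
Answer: $-2418 - 6 i \sqrt{7} \approx -2418.0 - 15.875 i$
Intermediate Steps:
$L{\left(g \right)} = \sqrt{-7 + g}$
$c = -102$ ($c = \left(-6\right) 17 = -102$)
$T{\left(v,w \right)} = -6 - 6 i \sqrt{7}$ ($T{\left(v,w \right)} = - 6 \left(\frac{v}{v} + \sqrt{-7 + 0}\right) = - 6 \left(1 + \sqrt{-7}\right) = - 6 \left(1 + i \sqrt{7}\right) = -6 - 6 i \sqrt{7}$)
$\left(c + T{\left(-12,27 \right)}\right) - 2310 = \left(-102 - \left(6 + 6 i \sqrt{7}\right)\right) - 2310 = \left(-108 - 6 i \sqrt{7}\right) - 2310 = -2418 - 6 i \sqrt{7}$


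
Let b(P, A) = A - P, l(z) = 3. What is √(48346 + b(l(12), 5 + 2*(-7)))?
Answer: 13*√286 ≈ 219.85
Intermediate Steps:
√(48346 + b(l(12), 5 + 2*(-7))) = √(48346 + ((5 + 2*(-7)) - 1*3)) = √(48346 + ((5 - 14) - 3)) = √(48346 + (-9 - 3)) = √(48346 - 12) = √48334 = 13*√286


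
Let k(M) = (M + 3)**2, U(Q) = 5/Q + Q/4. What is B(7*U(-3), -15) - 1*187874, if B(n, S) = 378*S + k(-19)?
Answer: -193288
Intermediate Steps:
U(Q) = 5/Q + Q/4 (U(Q) = 5/Q + Q*(1/4) = 5/Q + Q/4)
k(M) = (3 + M)**2
B(n, S) = 256 + 378*S (B(n, S) = 378*S + (3 - 19)**2 = 378*S + (-16)**2 = 378*S + 256 = 256 + 378*S)
B(7*U(-3), -15) - 1*187874 = (256 + 378*(-15)) - 1*187874 = (256 - 5670) - 187874 = -5414 - 187874 = -193288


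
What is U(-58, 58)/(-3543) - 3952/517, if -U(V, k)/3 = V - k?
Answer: -4727284/610577 ≈ -7.7423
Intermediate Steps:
U(V, k) = -3*V + 3*k (U(V, k) = -3*(V - k) = -3*V + 3*k)
U(-58, 58)/(-3543) - 3952/517 = (-3*(-58) + 3*58)/(-3543) - 3952/517 = (174 + 174)*(-1/3543) - 3952*1/517 = 348*(-1/3543) - 3952/517 = -116/1181 - 3952/517 = -4727284/610577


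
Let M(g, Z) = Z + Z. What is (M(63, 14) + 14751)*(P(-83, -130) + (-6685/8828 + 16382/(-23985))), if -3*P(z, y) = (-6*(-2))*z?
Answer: 1034420347785881/211739580 ≈ 4.8853e+6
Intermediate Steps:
M(g, Z) = 2*Z
P(z, y) = -4*z (P(z, y) = -(-6*(-2))*z/3 = -4*z)
(M(63, 14) + 14751)*(P(-83, -130) + (-6685/8828 + 16382/(-23985))) = (2*14 + 14751)*(-4*(-83) + (-6685/8828 + 16382/(-23985))) = (28 + 14751)*(332 + (-6685*1/8828 + 16382*(-1/23985))) = 14779*(332 + (-6685/8828 - 16382/23985)) = 14779*(332 - 304960021/211739580) = 14779*(69992580539/211739580) = 1034420347785881/211739580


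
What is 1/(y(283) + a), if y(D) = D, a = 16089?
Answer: 1/16372 ≈ 6.1080e-5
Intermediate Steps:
1/(y(283) + a) = 1/(283 + 16089) = 1/16372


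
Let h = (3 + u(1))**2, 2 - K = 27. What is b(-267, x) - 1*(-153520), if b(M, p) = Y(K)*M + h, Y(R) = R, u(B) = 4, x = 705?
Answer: 160244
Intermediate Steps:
K = -25 (K = 2 - 1*27 = 2 - 27 = -25)
h = 49 (h = (3 + 4)**2 = 7**2 = 49)
b(M, p) = 49 - 25*M (b(M, p) = -25*M + 49 = 49 - 25*M)
b(-267, x) - 1*(-153520) = (49 - 25*(-267)) - 1*(-153520) = (49 + 6675) + 153520 = 6724 + 153520 = 160244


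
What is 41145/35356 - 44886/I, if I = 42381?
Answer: 52258943/499474212 ≈ 0.10463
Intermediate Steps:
41145/35356 - 44886/I = 41145/35356 - 44886/42381 = 41145*(1/35356) - 44886*1/42381 = 41145/35356 - 14962/14127 = 52258943/499474212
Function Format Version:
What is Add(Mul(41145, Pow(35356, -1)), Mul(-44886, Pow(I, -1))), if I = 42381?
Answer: Rational(52258943, 499474212) ≈ 0.10463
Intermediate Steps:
Add(Mul(41145, Pow(35356, -1)), Mul(-44886, Pow(I, -1))) = Add(Mul(41145, Pow(35356, -1)), Mul(-44886, Pow(42381, -1))) = Add(Mul(41145, Rational(1, 35356)), Mul(-44886, Rational(1, 42381))) = Add(Rational(41145, 35356), Rational(-14962, 14127)) = Rational(52258943, 499474212)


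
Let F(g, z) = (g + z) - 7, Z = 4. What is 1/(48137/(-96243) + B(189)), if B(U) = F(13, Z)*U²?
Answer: 96243/34378913893 ≈ 2.7995e-6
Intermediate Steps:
F(g, z) = -7 + g + z
B(U) = 10*U² (B(U) = (-7 + 13 + 4)*U² = 10*U²)
1/(48137/(-96243) + B(189)) = 1/(48137/(-96243) + 10*189²) = 1/(48137*(-1/96243) + 10*35721) = 1/(-48137/96243 + 357210) = 1/(34378913893/96243) = 96243/34378913893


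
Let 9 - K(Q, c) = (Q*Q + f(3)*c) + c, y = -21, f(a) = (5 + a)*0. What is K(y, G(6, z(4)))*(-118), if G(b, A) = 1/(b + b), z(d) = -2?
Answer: 305915/6 ≈ 50986.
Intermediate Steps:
G(b, A) = 1/(2*b)
f(a) = 0
K(Q, c) = 9 - c - Q² (K(Q, c) = 9 - ((Q*Q + 0*c) + c) = 9 - ((Q² + 0) + c) = 9 - (Q² + c) = 9 - (c + Q²) = 9 + (-c - Q²) = 9 - c - Q²)
K(y, G(6, z(4)))*(-118) = (9 - 1/(2*6) - 1*(-21)²)*(-118) = (9 - 1/(2*6) - 1*441)*(-118) = (9 - 1*1/12 - 441)*(-118) = (9 - 1/12 - 441)*(-118) = -5185/12*(-118) = 305915/6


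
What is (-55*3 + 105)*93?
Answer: -5580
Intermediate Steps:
(-55*3 + 105)*93 = (-165 + 105)*93 = -60*93 = -5580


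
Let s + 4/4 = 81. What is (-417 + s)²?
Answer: 113569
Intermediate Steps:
s = 80 (s = -1 + 81 = 80)
(-417 + s)² = (-417 + 80)² = (-337)² = 113569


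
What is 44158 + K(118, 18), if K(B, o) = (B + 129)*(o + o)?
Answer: 53050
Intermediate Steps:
K(B, o) = 2*o*(129 + B) (K(B, o) = (129 + B)*(2*o) = 2*o*(129 + B))
44158 + K(118, 18) = 44158 + 2*18*(129 + 118) = 44158 + 2*18*247 = 44158 + 8892 = 53050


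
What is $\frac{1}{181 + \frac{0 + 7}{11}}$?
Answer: $\frac{11}{1998} \approx 0.0055055$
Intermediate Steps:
$\frac{1}{181 + \frac{0 + 7}{11}} = \frac{1}{181 + \frac{1}{11} \cdot 7} = \frac{1}{181 + \frac{7}{11}} = \frac{1}{\frac{1998}{11}} = \frac{11}{1998}$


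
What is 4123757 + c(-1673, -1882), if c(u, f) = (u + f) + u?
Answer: 4118529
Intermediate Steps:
c(u, f) = f + 2*u (c(u, f) = (f + u) + u = f + 2*u)
4123757 + c(-1673, -1882) = 4123757 + (-1882 + 2*(-1673)) = 4123757 + (-1882 - 3346) = 4123757 - 5228 = 4118529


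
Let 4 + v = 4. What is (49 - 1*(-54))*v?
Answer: 0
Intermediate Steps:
v = 0 (v = -4 + 4 = 0)
(49 - 1*(-54))*v = (49 - 1*(-54))*0 = (49 + 54)*0 = 103*0 = 0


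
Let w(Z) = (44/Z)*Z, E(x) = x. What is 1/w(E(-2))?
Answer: 1/44 ≈ 0.022727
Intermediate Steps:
w(Z) = 44
1/w(E(-2)) = 1/44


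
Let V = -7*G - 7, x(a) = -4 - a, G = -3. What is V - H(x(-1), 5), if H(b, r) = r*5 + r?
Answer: -16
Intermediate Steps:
V = 14 (V = -7*(-3) - 7 = 21 - 7 = 14)
H(b, r) = 6*r (H(b, r) = 5*r + r = 6*r)
V - H(x(-1), 5) = 14 - 6*5 = 14 - 1*30 = 14 - 30 = -16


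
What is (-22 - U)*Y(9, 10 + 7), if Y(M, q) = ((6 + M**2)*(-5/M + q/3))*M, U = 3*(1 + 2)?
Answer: -124062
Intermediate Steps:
U = 9 (U = 3*3 = 9)
Y(M, q) = M*(6 + M**2)*(-5/M + q/3) (Y(M, q) = ((6 + M**2)*(-5/M + q*(1/3)))*M = ((6 + M**2)*(-5/M + q/3))*M = M*(6 + M**2)*(-5/M + q/3))
(-22 - U)*Y(9, 10 + 7) = (-22 - 1*9)*(-30 - 5*9**2 + 2*9*(10 + 7) + (1/3)*(10 + 7)*9**3) = (-22 - 9)*(-30 - 5*81 + 2*9*17 + (1/3)*17*729) = -31*(-30 - 405 + 306 + 4131) = -31*4002 = -124062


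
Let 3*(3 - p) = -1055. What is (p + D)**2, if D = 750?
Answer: 10982596/9 ≈ 1.2203e+6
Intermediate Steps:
p = 1064/3 (p = 3 - 1/3*(-1055) = 3 + 1055/3 = 1064/3 ≈ 354.67)
(p + D)**2 = (1064/3 + 750)**2 = (3314/3)**2 = 10982596/9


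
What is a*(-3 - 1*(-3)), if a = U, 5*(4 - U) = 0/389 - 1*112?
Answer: 0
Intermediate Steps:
U = 132/5 (U = 4 - (0/389 - 1*112)/5 = 4 - (0*(1/389) - 112)/5 = 4 - (0 - 112)/5 = 4 - ⅕*(-112) = 4 + 112/5 = 132/5 ≈ 26.400)
a = 132/5 ≈ 26.400
a*(-3 - 1*(-3)) = 132*(-3 - 1*(-3))/5 = 132*(-3 + 3)/5 = (132/5)*0 = 0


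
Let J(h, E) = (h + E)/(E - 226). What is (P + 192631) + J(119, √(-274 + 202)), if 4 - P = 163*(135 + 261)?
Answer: 3275683527/25574 - 1035*I*√2/25574 ≈ 1.2809e+5 - 0.057234*I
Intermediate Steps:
J(h, E) = (E + h)/(-226 + E)
P = -64544 (P = 4 - 163*(135 + 261) = 4 - 163*396 = 4 - 1*64548 = 4 - 64548 = -64544)
(P + 192631) + J(119, √(-274 + 202)) = (-64544 + 192631) + (√(-274 + 202) + 119)/(-226 + √(-274 + 202)) = 128087 + (√(-72) + 119)/(-226 + √(-72)) = 128087 + (6*I*√2 + 119)/(-226 + 6*I*√2) = 128087 + (119 + 6*I*√2)/(-226 + 6*I*√2)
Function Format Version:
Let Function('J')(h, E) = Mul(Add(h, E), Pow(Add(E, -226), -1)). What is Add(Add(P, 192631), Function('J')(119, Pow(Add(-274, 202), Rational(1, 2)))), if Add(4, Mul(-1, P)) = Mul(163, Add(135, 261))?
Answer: Add(Rational(3275683527, 25574), Mul(Rational(-1035, 25574), I, Pow(2, Rational(1, 2)))) ≈ Add(1.2809e+5, Mul(-0.057234, I))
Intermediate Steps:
Function('J')(h, E) = Mul(Pow(Add(-226, E), -1), Add(E, h)) (Function('J')(h, E) = Mul(Add(E, h), Pow(Add(-226, E), -1)) = Mul(Pow(Add(-226, E), -1), Add(E, h)))
P = -64544 (P = Add(4, Mul(-1, Mul(163, Add(135, 261)))) = Add(4, Mul(-1, Mul(163, 396))) = Add(4, Mul(-1, 64548)) = Add(4, -64548) = -64544)
Add(Add(P, 192631), Function('J')(119, Pow(Add(-274, 202), Rational(1, 2)))) = Add(Add(-64544, 192631), Mul(Pow(Add(-226, Pow(Add(-274, 202), Rational(1, 2))), -1), Add(Pow(Add(-274, 202), Rational(1, 2)), 119))) = Add(128087, Mul(Pow(Add(-226, Pow(-72, Rational(1, 2))), -1), Add(Pow(-72, Rational(1, 2)), 119))) = Add(128087, Mul(Pow(Add(-226, Mul(6, I, Pow(2, Rational(1, 2)))), -1), Add(Mul(6, I, Pow(2, Rational(1, 2))), 119))) = Add(128087, Mul(Pow(Add(-226, Mul(6, I, Pow(2, Rational(1, 2)))), -1), Add(119, Mul(6, I, Pow(2, Rational(1, 2))))))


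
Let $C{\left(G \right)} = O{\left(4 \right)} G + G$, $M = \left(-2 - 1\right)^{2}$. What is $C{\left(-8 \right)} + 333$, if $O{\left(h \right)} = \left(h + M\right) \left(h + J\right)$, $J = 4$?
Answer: $-507$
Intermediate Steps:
$M = 9$ ($M = \left(-3\right)^{2} = 9$)
$O{\left(h \right)} = \left(4 + h\right) \left(9 + h\right)$ ($O{\left(h \right)} = \left(h + 9\right) \left(h + 4\right) = \left(9 + h\right) \left(4 + h\right) = \left(4 + h\right) \left(9 + h\right)$)
$C{\left(G \right)} = 105 G$ ($C{\left(G \right)} = \left(36 + 4^{2} + 13 \cdot 4\right) G + G = \left(36 + 16 + 52\right) G + G = 104 G + G = 105 G$)
$C{\left(-8 \right)} + 333 = 105 \left(-8\right) + 333 = -840 + 333 = -507$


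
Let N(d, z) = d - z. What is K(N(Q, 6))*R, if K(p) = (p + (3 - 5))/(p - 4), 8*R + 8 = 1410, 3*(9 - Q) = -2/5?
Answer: -11917/52 ≈ -229.17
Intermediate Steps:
Q = 137/15 (Q = 9 - (-2)/(3*5) = 9 - ⅓*(-⅖) = 9 + 2/15 = 137/15 ≈ 9.1333)
R = 701/4 (R = -1 + (⅛)*1410 = -1 + 705/4 = 701/4 ≈ 175.25)
K(p) = (-2 + p)/(-4 + p) (K(p) = (p - 2)/(-4 + p) = (-2 + p)/(-4 + p))
K(N(Q, 6))*R = ((-2 + (137/15 - 1*6))/(-4 + (137/15 - 1*6)))*(701/4) = ((-2 + (137/15 - 6))/(-4 + (137/15 - 6)))*(701/4) = ((-2 + 47/15)/(-4 + 47/15))*(701/4) = ((17/15)/(-13/15))*(701/4) = -15/13*17/15*(701/4) = -17/13*701/4 = -11917/52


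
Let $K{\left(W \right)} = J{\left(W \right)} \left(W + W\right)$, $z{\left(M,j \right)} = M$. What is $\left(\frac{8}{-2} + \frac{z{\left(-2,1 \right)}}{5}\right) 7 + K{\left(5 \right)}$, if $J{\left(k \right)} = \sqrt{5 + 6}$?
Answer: $- \frac{154}{5} + 10 \sqrt{11} \approx 2.3662$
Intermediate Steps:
$J{\left(k \right)} = \sqrt{11}$
$K{\left(W \right)} = 2 W \sqrt{11}$ ($K{\left(W \right)} = \sqrt{11} \left(W + W\right) = \sqrt{11} \cdot 2 W = 2 W \sqrt{11}$)
$\left(\frac{8}{-2} + \frac{z{\left(-2,1 \right)}}{5}\right) 7 + K{\left(5 \right)} = \left(\frac{8}{-2} - \frac{2}{5}\right) 7 + 2 \cdot 5 \sqrt{11} = \left(8 \left(- \frac{1}{2}\right) - \frac{2}{5}\right) 7 + 10 \sqrt{11} = \left(-4 - \frac{2}{5}\right) 7 + 10 \sqrt{11} = \left(- \frac{22}{5}\right) 7 + 10 \sqrt{11} = - \frac{154}{5} + 10 \sqrt{11}$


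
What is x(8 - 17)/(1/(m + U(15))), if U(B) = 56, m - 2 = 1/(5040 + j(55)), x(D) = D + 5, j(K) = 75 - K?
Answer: -293481/1265 ≈ -232.00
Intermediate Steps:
x(D) = 5 + D
m = 10121/5060 (m = 2 + 1/(5040 + (75 - 1*55)) = 2 + 1/(5040 + (75 - 55)) = 2 + 1/(5040 + 20) = 2 + 1/5060 = 10121/5060 ≈ 2.0002)
x(8 - 17)/(1/(m + U(15))) = (5 + (8 - 17))/(1/(10121/5060 + 56)) = (5 - 9)/(1/(293481/5060)) = -4/5060/293481 = -4*293481/5060 = -293481/1265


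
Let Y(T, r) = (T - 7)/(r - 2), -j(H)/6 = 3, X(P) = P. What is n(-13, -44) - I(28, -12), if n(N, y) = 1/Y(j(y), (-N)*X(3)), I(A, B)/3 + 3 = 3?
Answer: -37/25 ≈ -1.4800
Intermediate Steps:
j(H) = -18 (j(H) = -6*3 = -18)
I(A, B) = 0 (I(A, B) = -9 + 3*3 = -9 + 9 = 0)
Y(T, r) = (-7 + T)/(-2 + r)
n(N, y) = 2/25 + 3*N/25 (n(N, y) = 1/((-7 - 18)/(-2 - N*3)) = 1/(-25/(-2 - 3*N)) = 2/25 + 3*N/25)
n(-13, -44) - I(28, -12) = (2/25 + (3/25)*(-13)) - 1*0 = (2/25 - 39/25) + 0 = -37/25 + 0 = -37/25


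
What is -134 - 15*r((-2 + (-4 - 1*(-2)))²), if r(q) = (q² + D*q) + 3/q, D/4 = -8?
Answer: 59251/16 ≈ 3703.2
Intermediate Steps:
D = -32 (D = 4*(-8) = -32)
r(q) = q² - 32*q + 3/q (r(q) = (q² - 32*q) + 3/q = q² - 32*q + 3/q)
-134 - 15*r((-2 + (-4 - 1*(-2)))²) = -134 - 15*(3 + ((-2 + (-4 - 1*(-2)))²)²*(-32 + (-2 + (-4 - 1*(-2)))²))/((-2 + (-4 - 1*(-2)))²) = -134 - 15*(3 + ((-2 + (-4 + 2))²)²*(-32 + (-2 + (-4 + 2))²))/((-2 + (-4 + 2))²) = -134 - 15*(3 + ((-2 - 2)²)²*(-32 + (-2 - 2)²))/((-2 - 2)²) = -134 - 15*(3 + ((-4)²)²*(-32 + (-4)²))/((-4)²) = -134 - 15*(3 + 16²*(-32 + 16))/16 = -134 - 15*(3 + 256*(-16))/16 = -134 - 15*(3 - 4096)/16 = -134 - 15*(-4093)/16 = -134 - 15*(-4093/16) = -134 + 61395/16 = 59251/16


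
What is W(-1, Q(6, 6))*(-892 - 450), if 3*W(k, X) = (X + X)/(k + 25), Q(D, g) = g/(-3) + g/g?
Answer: 671/18 ≈ 37.278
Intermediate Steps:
Q(D, g) = 1 - g/3 (Q(D, g) = g*(-1/3) + 1 = -g/3 + 1 = 1 - g/3)
W(k, X) = 2*X/(3*(25 + k)) (W(k, X) = ((X + X)/(k + 25))/3 = ((2*X)/(25 + k))/3 = (2*X/(25 + k))/3 = 2*X/(3*(25 + k)))
W(-1, Q(6, 6))*(-892 - 450) = (2*(1 - 1/3*6)/(3*(25 - 1)))*(-892 - 450) = ((2/3)*(1 - 2)/24)*(-1342) = ((2/3)*(-1)*(1/24))*(-1342) = -1/36*(-1342) = 671/18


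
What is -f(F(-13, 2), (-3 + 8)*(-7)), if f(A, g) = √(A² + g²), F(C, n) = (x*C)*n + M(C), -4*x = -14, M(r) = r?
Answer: -√12041 ≈ -109.73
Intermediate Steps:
x = 7/2 (x = -¼*(-14) = 7/2 ≈ 3.5000)
F(C, n) = C + 7*C*n/2 (F(C, n) = (7*C/2)*n + C = 7*C*n/2 + C = C + 7*C*n/2)
-f(F(-13, 2), (-3 + 8)*(-7)) = -√(((½)*(-13)*(2 + 7*2))² + ((-3 + 8)*(-7))²) = -√(((½)*(-13)*(2 + 14))² + (5*(-7))²) = -√(((½)*(-13)*16)² + (-35)²) = -√((-104)² + 1225) = -√(10816 + 1225) = -√12041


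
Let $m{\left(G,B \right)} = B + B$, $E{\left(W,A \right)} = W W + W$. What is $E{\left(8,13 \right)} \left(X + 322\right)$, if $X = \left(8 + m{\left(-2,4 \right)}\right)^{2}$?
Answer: $41616$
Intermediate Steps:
$E{\left(W,A \right)} = W + W^{2}$ ($E{\left(W,A \right)} = W^{2} + W = W + W^{2}$)
$m{\left(G,B \right)} = 2 B$
$X = 256$ ($X = \left(8 + 2 \cdot 4\right)^{2} = \left(8 + 8\right)^{2} = 16^{2} = 256$)
$E{\left(8,13 \right)} \left(X + 322\right) = 8 \left(1 + 8\right) \left(256 + 322\right) = 8 \cdot 9 \cdot 578 = 72 \cdot 578 = 41616$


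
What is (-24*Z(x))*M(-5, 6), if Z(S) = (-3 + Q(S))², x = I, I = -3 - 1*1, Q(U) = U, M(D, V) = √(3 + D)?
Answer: -1176*I*√2 ≈ -1663.1*I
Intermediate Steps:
I = -4 (I = -3 - 1 = -4)
x = -4
Z(S) = (-3 + S)²
(-24*Z(x))*M(-5, 6) = (-24*(-3 - 4)²)*√(3 - 5) = (-24*(-7)²)*√(-2) = (-24*49)*(I*√2) = -1176*I*√2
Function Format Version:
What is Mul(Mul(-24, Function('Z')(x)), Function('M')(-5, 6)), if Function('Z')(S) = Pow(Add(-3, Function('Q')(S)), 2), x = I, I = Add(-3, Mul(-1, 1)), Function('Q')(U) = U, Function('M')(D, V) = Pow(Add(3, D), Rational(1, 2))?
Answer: Mul(-1176, I, Pow(2, Rational(1, 2))) ≈ Mul(-1663.1, I)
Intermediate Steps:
I = -4 (I = Add(-3, -1) = -4)
x = -4
Function('Z')(S) = Pow(Add(-3, S), 2)
Mul(Mul(-24, Function('Z')(x)), Function('M')(-5, 6)) = Mul(Mul(-24, Pow(Add(-3, -4), 2)), Pow(Add(3, -5), Rational(1, 2))) = Mul(Mul(-24, Pow(-7, 2)), Pow(-2, Rational(1, 2))) = Mul(Mul(-24, 49), Mul(I, Pow(2, Rational(1, 2)))) = Mul(-1176, Mul(I, Pow(2, Rational(1, 2)))) = Mul(-1176, I, Pow(2, Rational(1, 2)))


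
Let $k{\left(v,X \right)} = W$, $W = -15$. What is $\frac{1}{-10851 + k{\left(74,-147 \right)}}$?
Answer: $- \frac{1}{10866} \approx -9.203 \cdot 10^{-5}$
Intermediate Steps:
$k{\left(v,X \right)} = -15$
$\frac{1}{-10851 + k{\left(74,-147 \right)}} = \frac{1}{-10851 - 15} = \frac{1}{-10866} = - \frac{1}{10866}$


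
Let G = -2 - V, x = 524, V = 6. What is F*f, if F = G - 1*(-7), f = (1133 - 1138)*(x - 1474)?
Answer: -4750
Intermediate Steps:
f = 4750 (f = (1133 - 1138)*(524 - 1474) = -5*(-950) = 4750)
G = -8 (G = -2 - 1*6 = -2 - 6 = -8)
F = -1 (F = -8 - 1*(-7) = -8 + 7 = -1)
F*f = -1*4750 = -4750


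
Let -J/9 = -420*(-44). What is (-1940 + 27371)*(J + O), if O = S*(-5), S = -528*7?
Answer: -3759719040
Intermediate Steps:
S = -3696
O = 18480 (O = -3696*(-5) = 18480)
J = -166320 (J = -(-3780)*(-44) = -9*18480 = -166320)
(-1940 + 27371)*(J + O) = (-1940 + 27371)*(-166320 + 18480) = 25431*(-147840) = -3759719040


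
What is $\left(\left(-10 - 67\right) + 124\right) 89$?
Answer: $4183$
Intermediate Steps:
$\left(\left(-10 - 67\right) + 124\right) 89 = \left(-77 + 124\right) 89 = 47 \cdot 89 = 4183$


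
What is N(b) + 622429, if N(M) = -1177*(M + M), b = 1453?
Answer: -2797933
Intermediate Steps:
N(M) = -2354*M
N(b) + 622429 = -2354*1453 + 622429 = -3420362 + 622429 = -2797933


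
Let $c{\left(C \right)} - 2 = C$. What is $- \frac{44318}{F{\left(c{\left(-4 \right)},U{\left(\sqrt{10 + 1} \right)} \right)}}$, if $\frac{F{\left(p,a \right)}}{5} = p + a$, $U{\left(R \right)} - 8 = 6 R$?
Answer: $\frac{22159}{150} - \frac{22159 \sqrt{11}}{150} \approx -342.23$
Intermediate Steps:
$c{\left(C \right)} = 2 + C$
$U{\left(R \right)} = 8 + 6 R$
$F{\left(p,a \right)} = 5 a + 5 p$ ($F{\left(p,a \right)} = 5 \left(p + a\right) = 5 \left(a + p\right) = 5 a + 5 p$)
$- \frac{44318}{F{\left(c{\left(-4 \right)},U{\left(\sqrt{10 + 1} \right)} \right)}} = - \frac{44318}{5 \left(8 + 6 \sqrt{10 + 1}\right) + 5 \left(2 - 4\right)} = - \frac{44318}{5 \left(8 + 6 \sqrt{11}\right) + 5 \left(-2\right)} = - \frac{44318}{\left(40 + 30 \sqrt{11}\right) - 10} = - \frac{44318}{30 + 30 \sqrt{11}}$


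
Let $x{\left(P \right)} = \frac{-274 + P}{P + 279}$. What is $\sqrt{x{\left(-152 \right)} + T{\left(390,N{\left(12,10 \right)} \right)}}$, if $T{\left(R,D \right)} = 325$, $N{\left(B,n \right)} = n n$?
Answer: $\frac{\sqrt{5187823}}{127} \approx 17.934$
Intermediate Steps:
$x{\left(P \right)} = \frac{-274 + P}{279 + P}$
$N{\left(B,n \right)} = n^{2}$
$\sqrt{x{\left(-152 \right)} + T{\left(390,N{\left(12,10 \right)} \right)}} = \sqrt{\frac{-274 - 152}{279 - 152} + 325} = \sqrt{\frac{1}{127} \left(-426\right) + 325} = \sqrt{- \frac{426}{127} + 325} = \sqrt{\frac{40849}{127}} = \frac{\sqrt{5187823}}{127}$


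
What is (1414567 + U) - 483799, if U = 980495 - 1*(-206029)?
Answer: 2117292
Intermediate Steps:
U = 1186524 (U = 980495 + 206029 = 1186524)
(1414567 + U) - 483799 = (1414567 + 1186524) - 483799 = 2601091 - 483799 = 2117292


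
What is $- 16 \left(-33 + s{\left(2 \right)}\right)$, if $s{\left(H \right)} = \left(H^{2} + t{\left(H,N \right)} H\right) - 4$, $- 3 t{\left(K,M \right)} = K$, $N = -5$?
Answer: $\frac{1648}{3} \approx 549.33$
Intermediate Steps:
$t{\left(K,M \right)} = - \frac{K}{3}$
$s{\left(H \right)} = -4 + \frac{2 H^{2}}{3}$ ($s{\left(H \right)} = \left(H^{2} + - \frac{H}{3} H\right) - 4 = \left(H^{2} - \frac{H^{2}}{3}\right) - 4 = \frac{2 H^{2}}{3} - 4 = -4 + \frac{2 H^{2}}{3}$)
$- 16 \left(-33 + s{\left(2 \right)}\right) = - 16 \left(-33 - \left(4 - \frac{2 \cdot 2^{2}}{3}\right)\right) = - 16 \left(-33 + \left(-4 + \frac{2}{3} \cdot 4\right)\right) = - 16 \left(-33 + \left(-4 + \frac{8}{3}\right)\right) = - 16 \left(-33 - \frac{4}{3}\right) = \left(-16\right) \left(- \frac{103}{3}\right) = \frac{1648}{3}$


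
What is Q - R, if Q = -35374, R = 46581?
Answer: -81955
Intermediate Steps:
Q - R = -35374 - 1*46581 = -35374 - 46581 = -81955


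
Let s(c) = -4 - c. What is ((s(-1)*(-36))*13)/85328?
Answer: 351/21332 ≈ 0.016454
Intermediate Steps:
((s(-1)*(-36))*13)/85328 = (((-4 - 1*(-1))*(-36))*13)/85328 = (((-4 + 1)*(-36))*13)*(1/85328) = (-3*(-36)*13)*(1/85328) = (108*13)*(1/85328) = 1404*(1/85328) = 351/21332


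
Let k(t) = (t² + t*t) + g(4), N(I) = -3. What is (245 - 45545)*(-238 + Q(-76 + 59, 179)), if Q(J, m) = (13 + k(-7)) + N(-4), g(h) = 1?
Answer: 5843700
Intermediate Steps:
k(t) = 1 + 2*t² (k(t) = (t² + t*t) + 1 = (t² + t²) + 1 = 2*t² + 1 = 1 + 2*t²)
Q(J, m) = 109 (Q(J, m) = (13 + (1 + 2*(-7)²)) - 3 = (13 + (1 + 2*49)) - 3 = (13 + (1 + 98)) - 3 = (13 + 99) - 3 = 112 - 3 = 109)
(245 - 45545)*(-238 + Q(-76 + 59, 179)) = (245 - 45545)*(-238 + 109) = -45300*(-129) = 5843700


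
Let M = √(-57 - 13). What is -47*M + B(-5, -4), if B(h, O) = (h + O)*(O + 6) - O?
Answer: -14 - 47*I*√70 ≈ -14.0 - 393.23*I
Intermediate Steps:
M = I*√70 (M = √(-70) = I*√70 ≈ 8.3666*I)
B(h, O) = -O + (6 + O)*(O + h) (B(h, O) = (O + h)*(6 + O) - O = (6 + O)*(O + h) - O = -O + (6 + O)*(O + h))
-47*M + B(-5, -4) = -47*I*√70 + ((-4)² + 5*(-4) + 6*(-5) - 4*(-5)) = -47*I*√70 + (16 - 20 - 30 + 20) = -47*I*√70 - 14 = -14 - 47*I*√70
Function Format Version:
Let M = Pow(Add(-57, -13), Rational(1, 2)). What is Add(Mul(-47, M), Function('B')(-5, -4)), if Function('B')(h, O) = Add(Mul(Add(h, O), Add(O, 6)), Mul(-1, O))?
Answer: Add(-14, Mul(-47, I, Pow(70, Rational(1, 2)))) ≈ Add(-14.000, Mul(-393.23, I))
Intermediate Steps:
M = Mul(I, Pow(70, Rational(1, 2))) (M = Pow(-70, Rational(1, 2)) = Mul(I, Pow(70, Rational(1, 2))) ≈ Mul(8.3666, I))
Function('B')(h, O) = Add(Mul(-1, O), Mul(Add(6, O), Add(O, h))) (Function('B')(h, O) = Add(Mul(Add(O, h), Add(6, O)), Mul(-1, O)) = Add(Mul(Add(6, O), Add(O, h)), Mul(-1, O)) = Add(Mul(-1, O), Mul(Add(6, O), Add(O, h))))
Add(Mul(-47, M), Function('B')(-5, -4)) = Add(Mul(-47, Mul(I, Pow(70, Rational(1, 2)))), Add(Pow(-4, 2), Mul(5, -4), Mul(6, -5), Mul(-4, -5))) = Add(Mul(-47, I, Pow(70, Rational(1, 2))), Add(16, -20, -30, 20)) = Add(Mul(-47, I, Pow(70, Rational(1, 2))), -14) = Add(-14, Mul(-47, I, Pow(70, Rational(1, 2))))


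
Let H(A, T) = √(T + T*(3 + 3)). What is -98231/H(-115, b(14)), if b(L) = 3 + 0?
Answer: -14033*√21/3 ≈ -21436.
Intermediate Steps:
b(L) = 3
H(A, T) = √7*√T (H(A, T) = √(T + T*6) = √(T + 6*T) = √(7*T) = √7*√T)
-98231/H(-115, b(14)) = -98231*√21/21 = -14033*√21/3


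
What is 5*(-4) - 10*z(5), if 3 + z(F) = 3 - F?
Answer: 30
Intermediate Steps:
z(F) = -F (z(F) = -3 + (3 - F) = -F)
5*(-4) - 10*z(5) = 5*(-4) - (-10)*5 = -20 - 10*(-5) = -20 + 50 = 30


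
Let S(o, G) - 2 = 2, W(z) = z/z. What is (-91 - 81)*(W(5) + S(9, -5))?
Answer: -860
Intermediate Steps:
W(z) = 1
S(o, G) = 4 (S(o, G) = 2 + 2 = 4)
(-91 - 81)*(W(5) + S(9, -5)) = (-91 - 81)*(1 + 4) = -172*5 = -860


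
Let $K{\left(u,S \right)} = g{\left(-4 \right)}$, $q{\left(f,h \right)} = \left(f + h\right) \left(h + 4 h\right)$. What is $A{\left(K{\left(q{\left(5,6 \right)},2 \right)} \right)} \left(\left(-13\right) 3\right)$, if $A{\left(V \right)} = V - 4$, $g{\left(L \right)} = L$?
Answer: $312$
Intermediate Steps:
$q{\left(f,h \right)} = 5 h \left(f + h\right)$ ($q{\left(f,h \right)} = \left(f + h\right) 5 h = 5 h \left(f + h\right)$)
$K{\left(u,S \right)} = -4$
$A{\left(V \right)} = -4 + V$ ($A{\left(V \right)} = V - 4 = -4 + V$)
$A{\left(K{\left(q{\left(5,6 \right)},2 \right)} \right)} \left(\left(-13\right) 3\right) = \left(-4 - 4\right) \left(\left(-13\right) 3\right) = \left(-8\right) \left(-39\right) = 312$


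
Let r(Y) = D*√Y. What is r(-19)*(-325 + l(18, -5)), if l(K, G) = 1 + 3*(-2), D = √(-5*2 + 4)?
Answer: 330*√114 ≈ 3523.4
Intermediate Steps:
D = I*√6 (D = √(-10 + 4) = √(-6) = I*√6 ≈ 2.4495*I)
r(Y) = I*√6*√Y (r(Y) = (I*√6)*√Y = I*√6*√Y)
l(K, G) = -5 (l(K, G) = 1 - 6 = -5)
r(-19)*(-325 + l(18, -5)) = (I*√6*√(-19))*(-325 - 5) = (I*√6*(I*√19))*(-330) = -√114*(-330) = 330*√114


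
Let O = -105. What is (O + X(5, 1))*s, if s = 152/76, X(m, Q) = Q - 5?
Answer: -218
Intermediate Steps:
X(m, Q) = -5 + Q
s = 2 (s = 152*(1/76) = 2)
(O + X(5, 1))*s = (-105 + (-5 + 1))*2 = (-105 - 4)*2 = -109*2 = -218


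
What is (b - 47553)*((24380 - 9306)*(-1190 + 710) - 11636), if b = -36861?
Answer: 611761426584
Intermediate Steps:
(b - 47553)*((24380 - 9306)*(-1190 + 710) - 11636) = (-36861 - 47553)*((24380 - 9306)*(-1190 + 710) - 11636) = -84414*(15074*(-480) - 11636) = -84414*(-7235520 - 11636) = -84414*(-7247156) = 611761426584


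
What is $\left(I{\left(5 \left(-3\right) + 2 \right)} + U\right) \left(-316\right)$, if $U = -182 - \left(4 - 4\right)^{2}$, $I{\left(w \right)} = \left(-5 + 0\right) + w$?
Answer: $63200$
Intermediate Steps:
$I{\left(w \right)} = -5 + w$
$U = -182$ ($U = -182 - 0^{2} = -182 - 0 = -182 + 0 = -182$)
$\left(I{\left(5 \left(-3\right) + 2 \right)} + U\right) \left(-316\right) = \left(\left(-5 + \left(5 \left(-3\right) + 2\right)\right) - 182\right) \left(-316\right) = \left(\left(-5 + \left(-15 + 2\right)\right) - 182\right) \left(-316\right) = \left(\left(-5 - 13\right) - 182\right) \left(-316\right) = \left(-18 - 182\right) \left(-316\right) = \left(-200\right) \left(-316\right) = 63200$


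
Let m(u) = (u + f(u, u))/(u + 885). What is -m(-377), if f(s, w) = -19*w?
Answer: -3393/254 ≈ -13.358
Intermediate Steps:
m(u) = -18*u/(885 + u) (m(u) = (u - 19*u)/(u + 885) = (-18*u)/(885 + u) = -18*u/(885 + u))
-m(-377) = -(-18)*(-377)/(885 - 377) = -(-18)*(-377)/508 = -1*3393/254 = -3393/254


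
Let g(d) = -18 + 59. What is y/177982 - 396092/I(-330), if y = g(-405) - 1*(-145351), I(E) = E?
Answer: 17636306426/14683515 ≈ 1201.1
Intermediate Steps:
g(d) = 41
y = 145392 (y = 41 - 1*(-145351) = 41 + 145351 = 145392)
y/177982 - 396092/I(-330) = 145392/177982 - 396092/(-330) = 145392*(1/177982) - 396092*(-1/330) = 72696/88991 + 198046/165 = 17636306426/14683515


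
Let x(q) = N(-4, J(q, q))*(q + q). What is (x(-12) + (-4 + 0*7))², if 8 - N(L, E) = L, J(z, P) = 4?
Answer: 85264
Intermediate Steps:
N(L, E) = 8 - L
x(q) = 24*q (x(q) = (8 - 1*(-4))*(q + q) = (8 + 4)*(2*q) = 12*(2*q) = 24*q)
(x(-12) + (-4 + 0*7))² = (24*(-12) + (-4 + 0*7))² = (-288 + (-4 + 0))² = (-288 - 4)² = (-292)² = 85264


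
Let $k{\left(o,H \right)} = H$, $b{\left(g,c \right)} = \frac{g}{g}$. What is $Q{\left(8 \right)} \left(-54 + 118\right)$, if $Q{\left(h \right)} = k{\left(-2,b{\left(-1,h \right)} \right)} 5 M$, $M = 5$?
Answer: $1600$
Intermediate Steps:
$b{\left(g,c \right)} = 1$
$Q{\left(h \right)} = 25$ ($Q{\left(h \right)} = 1 \cdot 5 \cdot 5 = 5 \cdot 5 = 25$)
$Q{\left(8 \right)} \left(-54 + 118\right) = 25 \left(-54 + 118\right) = 25 \cdot 64 = 1600$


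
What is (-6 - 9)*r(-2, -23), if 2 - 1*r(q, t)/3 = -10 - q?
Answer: -450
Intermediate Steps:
r(q, t) = 36 + 3*q (r(q, t) = 6 - 3*(-10 - q) = 6 + (30 + 3*q) = 36 + 3*q)
(-6 - 9)*r(-2, -23) = (-6 - 9)*(36 + 3*(-2)) = -15*(36 - 6) = -15*30 = -450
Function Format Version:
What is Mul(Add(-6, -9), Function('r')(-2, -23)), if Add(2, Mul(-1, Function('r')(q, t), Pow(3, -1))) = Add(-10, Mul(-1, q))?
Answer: -450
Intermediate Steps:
Function('r')(q, t) = Add(36, Mul(3, q)) (Function('r')(q, t) = Add(6, Mul(-3, Add(-10, Mul(-1, q)))) = Add(6, Add(30, Mul(3, q))) = Add(36, Mul(3, q)))
Mul(Add(-6, -9), Function('r')(-2, -23)) = Mul(Add(-6, -9), Add(36, Mul(3, -2))) = Mul(-15, Add(36, -6)) = Mul(-15, 30) = -450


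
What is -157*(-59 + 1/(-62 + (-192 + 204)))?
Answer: 463307/50 ≈ 9266.1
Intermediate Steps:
-157*(-59 + 1/(-62 + (-192 + 204))) = -157*(-59 + 1/(-62 + 12)) = -157*(-59 + 1/(-50)) = -157*(-59 - 1/50) = -157*(-2951/50) = 463307/50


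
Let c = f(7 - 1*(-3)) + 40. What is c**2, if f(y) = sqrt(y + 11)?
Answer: (40 + sqrt(21))**2 ≈ 1987.6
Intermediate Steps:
f(y) = sqrt(11 + y)
c = 40 + sqrt(21) (c = sqrt(11 + (7 - 1*(-3))) + 40 = sqrt(11 + (7 + 3)) + 40 = sqrt(11 + 10) + 40 = sqrt(21) + 40 = 40 + sqrt(21) ≈ 44.583)
c**2 = (40 + sqrt(21))**2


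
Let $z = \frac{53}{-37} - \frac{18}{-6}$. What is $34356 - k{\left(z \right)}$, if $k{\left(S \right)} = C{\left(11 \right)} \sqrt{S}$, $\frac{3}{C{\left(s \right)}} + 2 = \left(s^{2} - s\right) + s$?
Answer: $34356 - \frac{3 \sqrt{2146}}{4403} \approx 34356.0$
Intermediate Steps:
$C{\left(s \right)} = \frac{3}{-2 + s^{2}}$ ($C{\left(s \right)} = \frac{3}{-2 + \left(\left(s^{2} - s\right) + s\right)} = \frac{3}{-2 + s^{2}}$)
$z = \frac{58}{37}$ ($z = 53 \left(- \frac{1}{37}\right) - -3 = - \frac{53}{37} + 3 = \frac{58}{37} \approx 1.5676$)
$k{\left(S \right)} = \frac{3 \sqrt{S}}{119}$ ($k{\left(S \right)} = \frac{3}{-2 + 11^{2}} \sqrt{S} = \frac{3}{-2 + 121} \sqrt{S} = \frac{3}{119} \sqrt{S} = 3 \cdot \frac{1}{119} \sqrt{S} = \frac{3 \sqrt{S}}{119}$)
$34356 - k{\left(z \right)} = 34356 - \frac{3 \sqrt{\frac{58}{37}}}{119} = 34356 - \frac{3 \frac{\sqrt{2146}}{37}}{119} = 34356 - \frac{3 \sqrt{2146}}{4403}$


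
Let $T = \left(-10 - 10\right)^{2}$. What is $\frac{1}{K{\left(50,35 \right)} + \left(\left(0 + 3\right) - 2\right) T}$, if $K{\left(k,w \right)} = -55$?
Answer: $\frac{1}{345} \approx 0.0028986$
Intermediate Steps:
$T = 400$ ($T = \left(-20\right)^{2} = 400$)
$\frac{1}{K{\left(50,35 \right)} + \left(\left(0 + 3\right) - 2\right) T} = \frac{1}{-55 + \left(\left(0 + 3\right) - 2\right) 400} = \frac{1}{-55 + \left(3 - 2\right) 400} = \frac{1}{-55 + 1 \cdot 400} = \frac{1}{-55 + 400} = \frac{1}{345}$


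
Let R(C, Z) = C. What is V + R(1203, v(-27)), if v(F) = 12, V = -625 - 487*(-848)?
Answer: 413554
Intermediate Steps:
V = 412351 (V = -625 + 412976 = 412351)
V + R(1203, v(-27)) = 412351 + 1203 = 413554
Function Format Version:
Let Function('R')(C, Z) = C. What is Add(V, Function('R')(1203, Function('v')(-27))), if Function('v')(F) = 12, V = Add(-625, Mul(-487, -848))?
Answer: 413554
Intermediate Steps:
V = 412351 (V = Add(-625, 412976) = 412351)
Add(V, Function('R')(1203, Function('v')(-27))) = Add(412351, 1203) = 413554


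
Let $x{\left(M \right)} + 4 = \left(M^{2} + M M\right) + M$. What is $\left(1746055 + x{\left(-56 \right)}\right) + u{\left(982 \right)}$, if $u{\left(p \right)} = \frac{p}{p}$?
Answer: $1752268$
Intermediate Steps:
$u{\left(p \right)} = 1$
$x{\left(M \right)} = -4 + M + 2 M^{2}$ ($x{\left(M \right)} = -4 + \left(\left(M^{2} + M M\right) + M\right) = -4 + \left(\left(M^{2} + M^{2}\right) + M\right) = -4 + \left(2 M^{2} + M\right) = -4 + \left(M + 2 M^{2}\right) = -4 + M + 2 M^{2}$)
$\left(1746055 + x{\left(-56 \right)}\right) + u{\left(982 \right)} = \left(1746055 - \left(60 - 6272\right)\right) + 1 = \left(1746055 - -6212\right) + 1 = \left(1746055 + 6212\right) + 1 = 1752267 + 1 = 1752268$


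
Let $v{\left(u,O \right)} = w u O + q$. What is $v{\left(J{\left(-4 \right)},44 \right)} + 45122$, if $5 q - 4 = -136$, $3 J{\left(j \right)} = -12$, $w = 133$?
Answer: $\frac{108438}{5} \approx 21688.0$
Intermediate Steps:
$J{\left(j \right)} = -4$ ($J{\left(j \right)} = \frac{1}{3} \left(-12\right) = -4$)
$q = - \frac{132}{5}$ ($q = \frac{4}{5} + \frac{1}{5} \left(-136\right) = \frac{4}{5} - \frac{136}{5} = - \frac{132}{5} \approx -26.4$)
$v{\left(u,O \right)} = - \frac{132}{5} + 133 O u$ ($v{\left(u,O \right)} = 133 u O - \frac{132}{5} = 133 O u - \frac{132}{5} = - \frac{132}{5} + 133 O u$)
$v{\left(J{\left(-4 \right)},44 \right)} + 45122 = \left(- \frac{132}{5} + 133 \cdot 44 \left(-4\right)\right) + 45122 = \left(- \frac{132}{5} - 23408\right) + 45122 = - \frac{117172}{5} + 45122 = \frac{108438}{5}$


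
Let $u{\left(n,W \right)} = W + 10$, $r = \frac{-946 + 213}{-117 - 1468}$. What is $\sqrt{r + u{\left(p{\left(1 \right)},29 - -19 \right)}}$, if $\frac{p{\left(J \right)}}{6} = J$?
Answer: $\frac{\sqrt{146870855}}{1585} \approx 7.6461$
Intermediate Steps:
$r = \frac{733}{1585}$ ($r = - \frac{733}{-1585} = \left(-733\right) \left(- \frac{1}{1585}\right) = \frac{733}{1585} \approx 0.46246$)
$p{\left(J \right)} = 6 J$
$u{\left(n,W \right)} = 10 + W$
$\sqrt{r + u{\left(p{\left(1 \right)},29 - -19 \right)}} = \sqrt{\frac{733}{1585} + \left(10 + \left(29 - -19\right)\right)} = \sqrt{\frac{733}{1585} + \left(10 + \left(29 + 19\right)\right)} = \sqrt{\frac{733}{1585} + \left(10 + 48\right)} = \sqrt{\frac{733}{1585} + 58} = \sqrt{\frac{92663}{1585}} = \frac{\sqrt{146870855}}{1585}$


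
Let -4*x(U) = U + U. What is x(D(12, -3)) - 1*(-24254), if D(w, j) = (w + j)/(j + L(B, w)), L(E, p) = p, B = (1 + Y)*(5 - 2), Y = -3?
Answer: 48507/2 ≈ 24254.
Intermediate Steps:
B = -6 (B = (1 - 3)*(5 - 2) = -2*3 = -6)
D(w, j) = 1 (D(w, j) = (w + j)/(j + w) = (j + w)/(j + w) = 1)
x(U) = -U/2 (x(U) = -(U + U)/4 = -U/2)
x(D(12, -3)) - 1*(-24254) = -½*1 - 1*(-24254) = -½ + 24254 = 48507/2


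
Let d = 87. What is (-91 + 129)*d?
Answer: 3306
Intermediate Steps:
(-91 + 129)*d = (-91 + 129)*87 = 38*87 = 3306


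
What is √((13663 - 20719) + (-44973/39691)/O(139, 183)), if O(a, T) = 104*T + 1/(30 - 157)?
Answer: 3*I*√19987979112083589326423/5049244607 ≈ 84.0*I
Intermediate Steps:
O(a, T) = -1/127 + 104*T (O(a, T) = 104*T + 1/(-127) = 104*T - 1/127 = -1/127 + 104*T)
√((13663 - 20719) + (-44973/39691)/O(139, 183)) = √((13663 - 20719) + (-44973/39691)/(-1/127 + 104*183)) = √(-7056 + (-44973*1/39691)/(-1/127 + 19032)) = √(-7056 - 2367/(2089*2417063/127)) = √(-7056 - 2367/2089*127/2417063) = √(-7056 - 300609/5049244607) = √(-35627470247601/5049244607) = 3*I*√19987979112083589326423/5049244607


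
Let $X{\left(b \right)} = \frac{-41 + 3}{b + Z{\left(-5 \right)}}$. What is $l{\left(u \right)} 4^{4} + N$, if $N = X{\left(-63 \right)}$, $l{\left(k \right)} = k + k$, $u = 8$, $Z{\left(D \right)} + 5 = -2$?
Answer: $\frac{143379}{35} \approx 4096.5$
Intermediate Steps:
$Z{\left(D \right)} = -7$ ($Z{\left(D \right)} = -5 - 2 = -7$)
$l{\left(k \right)} = 2 k$
$X{\left(b \right)} = - \frac{38}{-7 + b}$ ($X{\left(b \right)} = \frac{-41 + 3}{b - 7} = - \frac{38}{-7 + b}$)
$N = \frac{19}{35}$ ($N = - \frac{38}{-7 - 63} = - \frac{38}{-70} = \left(-38\right) \left(- \frac{1}{70}\right) = \frac{19}{35} \approx 0.54286$)
$l{\left(u \right)} 4^{4} + N = 2 \cdot 8 \cdot 4^{4} + \frac{19}{35} = 16 \cdot 256 + \frac{19}{35} = 4096 + \frac{19}{35} = \frac{143379}{35}$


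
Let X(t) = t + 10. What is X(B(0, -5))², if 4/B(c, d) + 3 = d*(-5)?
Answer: 12544/121 ≈ 103.67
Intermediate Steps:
B(c, d) = 4/(-3 - 5*d) (B(c, d) = 4/(-3 + d*(-5)) = 4/(-3 - 5*d))
X(t) = 10 + t
X(B(0, -5))² = (10 - 4/(3 + 5*(-5)))² = (10 - 4/(3 - 25))² = (10 - 4/(-22))² = (10 - 4*(-1/22))² = (10 + 2/11)² = (112/11)² = 12544/121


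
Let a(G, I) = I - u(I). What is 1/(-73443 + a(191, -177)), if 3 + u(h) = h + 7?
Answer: -1/73447 ≈ -1.3615e-5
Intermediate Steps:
u(h) = 4 + h (u(h) = -3 + (h + 7) = -3 + (7 + h) = 4 + h)
a(G, I) = -4 (a(G, I) = I - (4 + I) = I + (-4 - I) = -4)
1/(-73443 + a(191, -177)) = 1/(-73443 - 4) = 1/(-73447) = -1/73447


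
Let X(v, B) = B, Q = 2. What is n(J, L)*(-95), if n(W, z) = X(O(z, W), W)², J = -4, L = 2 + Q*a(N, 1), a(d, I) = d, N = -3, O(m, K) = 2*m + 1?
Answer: -1520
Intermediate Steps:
O(m, K) = 1 + 2*m
L = -4 (L = 2 + 2*(-3) = 2 - 6 = -4)
n(W, z) = W²
n(J, L)*(-95) = (-4)²*(-95) = 16*(-95) = -1520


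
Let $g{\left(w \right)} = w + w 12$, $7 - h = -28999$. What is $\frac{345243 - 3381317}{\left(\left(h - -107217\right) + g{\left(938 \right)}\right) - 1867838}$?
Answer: $\frac{3036074}{1719421} \approx 1.7658$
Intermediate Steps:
$h = 29006$ ($h = 7 - -28999 = 7 + 28999 = 29006$)
$g{\left(w \right)} = 13 w$ ($g{\left(w \right)} = w + 12 w = 13 w$)
$\frac{345243 - 3381317}{\left(\left(h - -107217\right) + g{\left(938 \right)}\right) - 1867838} = \frac{345243 - 3381317}{\left(\left(29006 - -107217\right) + 13 \cdot 938\right) - 1867838} = - \frac{3036074}{\left(\left(29006 + \left(-99204 + 206421\right)\right) + 12194\right) - 1867838} = - \frac{3036074}{\left(\left(29006 + 107217\right) + 12194\right) - 1867838} = - \frac{3036074}{\left(136223 + 12194\right) - 1867838} = - \frac{3036074}{148417 - 1867838} = - \frac{3036074}{-1719421} = \left(-3036074\right) \left(- \frac{1}{1719421}\right) = \frac{3036074}{1719421}$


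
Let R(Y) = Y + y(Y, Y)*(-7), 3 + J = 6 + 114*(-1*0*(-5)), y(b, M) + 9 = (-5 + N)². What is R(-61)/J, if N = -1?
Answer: -250/3 ≈ -83.333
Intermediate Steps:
y(b, M) = 27 (y(b, M) = -9 + (-5 - 1)² = -9 + (-6)² = -9 + 36 = 27)
J = 3 (J = -3 + (6 + 114*(-1*0*(-5))) = -3 + (6 + 114*(0*(-5))) = -3 + (6 + 114*0) = -3 + (6 + 0) = -3 + 6 = 3)
R(Y) = -189 + Y (R(Y) = Y + 27*(-7) = Y - 189 = -189 + Y)
R(-61)/J = (-189 - 61)/3 = -250*⅓ = -250/3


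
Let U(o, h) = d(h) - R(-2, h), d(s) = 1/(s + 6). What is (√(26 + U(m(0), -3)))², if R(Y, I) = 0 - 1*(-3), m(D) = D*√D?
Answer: 70/3 ≈ 23.333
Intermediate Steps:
d(s) = 1/(6 + s)
m(D) = D^(3/2)
R(Y, I) = 3 (R(Y, I) = 0 + 3 = 3)
U(o, h) = -3 + 1/(6 + h) (U(o, h) = 1/(6 + h) - 1*3 = 1/(6 + h) - 3 = -3 + 1/(6 + h))
(√(26 + U(m(0), -3)))² = (√(26 + (-17 - 3*(-3))/(6 - 3)))² = (√(26 + (-17 + 9)/3))² = (√(26 + (⅓)*(-8)))² = (√(26 - 8/3))² = (√(70/3))² = (√210/3)² = 70/3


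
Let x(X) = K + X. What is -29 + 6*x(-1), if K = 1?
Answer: -29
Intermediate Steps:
x(X) = 1 + X
-29 + 6*x(-1) = -29 + 6*(1 - 1) = -29 + 6*0 = -29 + 0 = -29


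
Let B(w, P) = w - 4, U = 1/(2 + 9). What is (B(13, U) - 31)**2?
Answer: 484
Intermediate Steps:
U = 1/11 ≈ 0.090909
B(w, P) = -4 + w
(B(13, U) - 31)**2 = ((-4 + 13) - 31)**2 = (9 - 31)**2 = (-22)**2 = 484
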